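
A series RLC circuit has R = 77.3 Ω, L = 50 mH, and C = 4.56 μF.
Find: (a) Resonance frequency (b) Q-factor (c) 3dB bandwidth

Step 1 — Resonance: ω₀ = 1/√(LC) = 1/√(0.05·4.56e-06) = 2094 rad/s.
Step 2 — f₀ = ω₀/(2π) = 333.3 Hz.
Step 3 — Series Q: Q = ω₀L/R = 2094·0.05/77.3 = 1.355.
Step 4 — Bandwidth: Δω = ω₀/Q = 1546 rad/s; BW = Δω/(2π) = 246.1 Hz.

(a) f₀ = 333.3 Hz  (b) Q = 1.355  (c) BW = 246.1 Hz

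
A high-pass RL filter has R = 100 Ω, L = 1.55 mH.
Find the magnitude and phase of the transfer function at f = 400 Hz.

Step 1 — Angular frequency: ω = 2π·400 = 2513 rad/s.
Step 2 — Transfer function: H(jω) = jωL/(R + jωL).
Step 3 — Numerator jωL = j·3.896; denominator R + jωL = 100 + j3.896.
Step 4 — H = 0.001515 + j0.0389.
Step 5 — Magnitude: |H| = 0.03893 (-28.2 dB); phase: φ = 87.8°.

|H| = 0.03893 (-28.2 dB), φ = 87.8°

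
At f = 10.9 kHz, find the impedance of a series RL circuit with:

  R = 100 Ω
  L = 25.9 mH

Step 1 — Angular frequency: ω = 2π·f = 2π·1.09e+04 = 6.849e+04 rad/s.
Step 2 — Component impedances:
  R: Z = R = 100 Ω
  L: Z = jωL = j·6.849e+04·0.0259 = 0 + j1774 Ω
Step 3 — Series combination: Z_total = R + L = 100 + j1774 Ω = 1777∠86.8° Ω.

Z = 100 + j1774 Ω = 1777∠86.8° Ω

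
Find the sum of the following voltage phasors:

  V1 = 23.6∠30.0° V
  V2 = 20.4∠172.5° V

Step 1 — Convert each phasor to rectangular form:
  V1 = 23.6·(cos(30.0°) + j·sin(30.0°)) = 20.44 + j11.8 V
  V2 = 20.4·(cos(172.5°) + j·sin(172.5°)) = -20.23 + j2.663 V
Step 2 — Sum components: V_total = 0.2127 + j14.46 V.
Step 3 — Convert to polar: |V_total| = 14.46 V, ∠V_total = 89.2°.

V_total = 14.46∠89.2° V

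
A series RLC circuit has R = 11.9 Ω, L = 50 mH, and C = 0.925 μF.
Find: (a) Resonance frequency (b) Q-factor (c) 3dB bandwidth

Step 1 — Resonance: ω₀ = 1/√(LC) = 1/√(0.05·9.25e-07) = 4650 rad/s.
Step 2 — f₀ = ω₀/(2π) = 740.1 Hz.
Step 3 — Series Q: Q = ω₀L/R = 4650·0.05/11.9 = 19.54.
Step 4 — Bandwidth: Δω = ω₀/Q = 238 rad/s; BW = Δω/(2π) = 37.88 Hz.

(a) f₀ = 740.1 Hz  (b) Q = 19.54  (c) BW = 37.88 Hz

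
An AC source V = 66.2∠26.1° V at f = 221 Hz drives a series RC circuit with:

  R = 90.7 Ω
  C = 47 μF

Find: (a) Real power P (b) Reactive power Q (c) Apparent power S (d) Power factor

Step 1 — Angular frequency: ω = 2π·f = 2π·221 = 1389 rad/s.
Step 2 — Component impedances:
  R: Z = R = 90.7 Ω
  C: Z = 1/(jωC) = -j/(ω·C) = 0 - j15.32 Ω
Step 3 — Series combination: Z_total = R + C = 90.7 - j15.32 Ω = 91.99∠-9.6° Ω.
Step 4 — Source phasor: V = 66.2∠26.1° V = 59.45 + j29.12 V.
Step 5 — Current: I = V / Z = 0.5845 + j0.4198 A = 0.7197∠35.7° A.
Step 6 — Complex power: S = V·I* = 46.98 - j7.936 VA.
Step 7 — Real power: P = Re(S) = 46.98 W.
Step 8 — Reactive power: Q = Im(S) = -7.936 VAR.
Step 9 — Apparent power: |S| = 47.64 VA.
Step 10 — Power factor: PF = P/|S| = 0.986 (leading).

(a) P = 46.98 W  (b) Q = -7.936 VAR  (c) S = 47.64 VA  (d) PF = 0.986 (leading)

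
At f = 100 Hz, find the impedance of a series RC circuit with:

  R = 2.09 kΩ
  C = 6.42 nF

Step 1 — Angular frequency: ω = 2π·f = 2π·100 = 628.3 rad/s.
Step 2 — Component impedances:
  R: Z = R = 2090 Ω
  C: Z = 1/(jωC) = -j/(ω·C) = 0 - j2.479e+05 Ω
Step 3 — Series combination: Z_total = R + C = 2090 - j2.479e+05 Ω = 2.479e+05∠-89.5° Ω.

Z = 2090 - j2.479e+05 Ω = 2.479e+05∠-89.5° Ω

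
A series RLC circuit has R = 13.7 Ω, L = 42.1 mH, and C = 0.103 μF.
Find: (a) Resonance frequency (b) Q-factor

Step 1 — Resonance condition Im(Z)=0 gives ω₀ = 1/√(LC).
Step 2 — ω₀ = 1/√(0.0421·1.03e-07) = 1.519e+04 rad/s.
Step 3 — f₀ = ω₀/(2π) = 2417 Hz.
Step 4 — Series Q: Q = ω₀L/R = 1.519e+04·0.0421/13.7 = 46.67.

(a) f₀ = 2417 Hz  (b) Q = 46.67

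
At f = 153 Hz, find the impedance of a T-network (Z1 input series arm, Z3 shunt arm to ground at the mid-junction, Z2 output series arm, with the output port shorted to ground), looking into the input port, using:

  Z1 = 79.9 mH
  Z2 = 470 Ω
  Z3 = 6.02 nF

Step 1 — Angular frequency: ω = 2π·f = 2π·153 = 961.3 rad/s.
Step 2 — Component impedances:
  Z1: Z = jωL = j·961.3·0.0799 = 0 + j76.81 Ω
  Z2: Z = R = 470 Ω
  Z3: Z = 1/(jωC) = -j/(ω·C) = 0 - j1.728e+05 Ω
Step 3 — With the output port shorted to ground, the output series arm Z2 runs from the junction to ground; the shunt arm Z3 also runs from the junction to ground. They appear in parallel: Z3 || Z2 = 470 - j1.278 Ω.
Step 4 — Series with input arm Z1: Z_in = Z1 + (Z3 || Z2) = 470 + j75.53 Ω = 476∠9.1° Ω.

Z = 470 + j75.53 Ω = 476∠9.1° Ω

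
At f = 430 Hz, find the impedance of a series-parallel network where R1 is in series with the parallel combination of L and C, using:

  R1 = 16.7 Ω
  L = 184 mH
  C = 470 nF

Step 1 — Angular frequency: ω = 2π·f = 2π·430 = 2702 rad/s.
Step 2 — Component impedances:
  R1: Z = R = 16.7 Ω
  L: Z = jωL = j·2702·0.184 = 0 + j497.1 Ω
  C: Z = 1/(jωC) = -j/(ω·C) = 0 - j787.5 Ω
Step 3 — Parallel branch: L || C = 1/(1/L + 1/C) = 0 + j1348 Ω.
Step 4 — Series with R1: Z_total = R1 + (L || C) = 16.7 + j1348 Ω = 1348∠89.3° Ω.

Z = 16.7 + j1348 Ω = 1348∠89.3° Ω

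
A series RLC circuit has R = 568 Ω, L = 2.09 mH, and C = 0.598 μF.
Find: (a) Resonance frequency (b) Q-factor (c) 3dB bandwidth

Step 1 — Resonance condition Im(Z)=0 gives ω₀ = 1/√(LC).
Step 2 — ω₀ = 1/√(0.00209·5.98e-07) = 2.829e+04 rad/s.
Step 3 — f₀ = ω₀/(2π) = 4502 Hz.
Step 4 — Series Q: Q = ω₀L/R = 2.829e+04·0.00209/568 = 0.1041.
Step 5 — 3dB bandwidth: Δω = ω₀/Q = 2.718e+05 rad/s; BW = Δω/(2π) = 4.325e+04 Hz.

(a) f₀ = 4502 Hz  (b) Q = 0.1041  (c) BW = 4.325e+04 Hz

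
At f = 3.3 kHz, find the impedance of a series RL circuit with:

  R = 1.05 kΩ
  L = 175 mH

Step 1 — Angular frequency: ω = 2π·f = 2π·3300 = 2.073e+04 rad/s.
Step 2 — Component impedances:
  R: Z = R = 1050 Ω
  L: Z = jωL = j·2.073e+04·0.175 = 0 + j3629 Ω
Step 3 — Series combination: Z_total = R + L = 1050 + j3629 Ω = 3777∠73.9° Ω.

Z = 1050 + j3629 Ω = 3777∠73.9° Ω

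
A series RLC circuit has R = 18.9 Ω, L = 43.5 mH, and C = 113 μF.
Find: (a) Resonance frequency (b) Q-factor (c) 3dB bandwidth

Step 1 — Resonance: ω₀ = 1/√(LC) = 1/√(0.0435·0.000113) = 451 rad/s.
Step 2 — f₀ = ω₀/(2π) = 71.79 Hz.
Step 3 — Series Q: Q = ω₀L/R = 451·0.0435/18.9 = 1.038.
Step 4 — Bandwidth: Δω = ω₀/Q = 434.5 rad/s; BW = Δω/(2π) = 69.15 Hz.

(a) f₀ = 71.79 Hz  (b) Q = 1.038  (c) BW = 69.15 Hz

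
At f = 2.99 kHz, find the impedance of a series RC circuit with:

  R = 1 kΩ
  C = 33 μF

Step 1 — Angular frequency: ω = 2π·f = 2π·2990 = 1.879e+04 rad/s.
Step 2 — Component impedances:
  R: Z = R = 1000 Ω
  C: Z = 1/(jωC) = -j/(ω·C) = 0 - j1.613 Ω
Step 3 — Series combination: Z_total = R + C = 1000 - j1.613 Ω = 1000∠-0.1° Ω.

Z = 1000 - j1.613 Ω = 1000∠-0.1° Ω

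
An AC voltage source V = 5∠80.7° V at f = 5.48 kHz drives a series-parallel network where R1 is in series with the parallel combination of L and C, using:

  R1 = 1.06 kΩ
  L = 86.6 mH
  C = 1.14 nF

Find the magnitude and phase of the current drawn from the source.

Step 1 — Angular frequency: ω = 2π·f = 2π·5480 = 3.443e+04 rad/s.
Step 2 — Component impedances:
  R1: Z = R = 1060 Ω
  L: Z = jωL = j·3.443e+04·0.0866 = 0 + j2982 Ω
  C: Z = 1/(jωC) = -j/(ω·C) = 0 - j2.548e+04 Ω
Step 3 — Parallel branch: L || C = 1/(1/L + 1/C) = 0 + j3377 Ω.
Step 4 — Series with R1: Z_total = R1 + (L || C) = 1060 + j3377 Ω = 3540∠72.6° Ω.
Step 5 — Source phasor: V = 5∠80.7° V = 0.808 + j4.934 V.
Step 6 — Ohm's law: I = V / Z_total = (0.808 + j4.934) / (1060 + j3377) = 0.001398 + j0.0001997 A.
Step 7 — Convert to polar: |I| = 0.001413 A, ∠I = 8.1°.

I = 0.001413∠8.1° A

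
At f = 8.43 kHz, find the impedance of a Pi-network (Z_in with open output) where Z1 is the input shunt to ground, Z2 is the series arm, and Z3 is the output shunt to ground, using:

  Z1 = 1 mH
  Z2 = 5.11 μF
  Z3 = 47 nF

Step 1 — Angular frequency: ω = 2π·f = 2π·8430 = 5.297e+04 rad/s.
Step 2 — Component impedances:
  Z1: Z = jωL = j·5.297e+04·0.001 = 0 + j52.97 Ω
  Z2: Z = 1/(jωC) = -j/(ω·C) = 0 - j3.695 Ω
  Z3: Z = 1/(jωC) = -j/(ω·C) = 0 - j401.7 Ω
Step 3 — With open output, the series arm Z2 and the output shunt Z3 appear in series to ground: Z2 + Z3 = 0 - j405.4 Ω.
Step 4 — Parallel with input shunt Z1: Z_in = Z1 || (Z2 + Z3) = 0 + j60.93 Ω = 60.93∠90.0° Ω.

Z = 0 + j60.93 Ω = 60.93∠90.0° Ω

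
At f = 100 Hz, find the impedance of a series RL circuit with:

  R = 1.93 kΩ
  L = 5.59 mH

Step 1 — Angular frequency: ω = 2π·f = 2π·100 = 628.3 rad/s.
Step 2 — Component impedances:
  R: Z = R = 1930 Ω
  L: Z = jωL = j·628.3·0.00559 = 0 + j3.512 Ω
Step 3 — Series combination: Z_total = R + L = 1930 + j3.512 Ω = 1930∠0.1° Ω.

Z = 1930 + j3.512 Ω = 1930∠0.1° Ω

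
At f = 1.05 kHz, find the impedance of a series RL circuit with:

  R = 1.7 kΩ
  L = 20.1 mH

Step 1 — Angular frequency: ω = 2π·f = 2π·1050 = 6597 rad/s.
Step 2 — Component impedances:
  R: Z = R = 1700 Ω
  L: Z = jωL = j·6597·0.0201 = 0 + j132.6 Ω
Step 3 — Series combination: Z_total = R + L = 1700 + j132.6 Ω = 1705∠4.5° Ω.

Z = 1700 + j132.6 Ω = 1705∠4.5° Ω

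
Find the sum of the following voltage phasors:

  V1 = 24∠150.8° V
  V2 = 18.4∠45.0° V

Step 1 — Convert each phasor to rectangular form:
  V1 = 24·(cos(150.8°) + j·sin(150.8°)) = -20.95 + j11.71 V
  V2 = 18.4·(cos(45.0°) + j·sin(45.0°)) = 13.01 + j13.01 V
Step 2 — Sum components: V_total = -7.939 + j24.72 V.
Step 3 — Convert to polar: |V_total| = 25.96 V, ∠V_total = 107.8°.

V_total = 25.96∠107.8° V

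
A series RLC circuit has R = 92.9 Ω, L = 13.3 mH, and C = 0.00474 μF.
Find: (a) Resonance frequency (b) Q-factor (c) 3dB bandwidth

Step 1 — Resonance: ω₀ = 1/√(LC) = 1/√(0.0133·4.74e-09) = 1.259e+05 rad/s.
Step 2 — f₀ = ω₀/(2π) = 2.004e+04 Hz.
Step 3 — Series Q: Q = ω₀L/R = 1.259e+05·0.0133/92.9 = 18.03.
Step 4 — Bandwidth: Δω = ω₀/Q = 6985 rad/s; BW = Δω/(2π) = 1112 Hz.

(a) f₀ = 2.004e+04 Hz  (b) Q = 18.03  (c) BW = 1112 Hz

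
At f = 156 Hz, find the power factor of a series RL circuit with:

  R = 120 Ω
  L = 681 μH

Step 1 — Angular frequency: ω = 2π·f = 2π·156 = 980.2 rad/s.
Step 2 — Component impedances:
  R: Z = R = 120 Ω
  L: Z = jωL = j·980.2·0.000681 = 0 + j0.6675 Ω
Step 3 — Series combination: Z_total = R + L = 120 + j0.6675 Ω = 120∠0.3° Ω.
Step 4 — Power factor: PF = cos(φ) = Re(Z)/|Z| = 120/120 = 1.
Step 5 — Type: Im(Z) = 0.6675 ⇒ lagging (phase φ = 0.3°).

PF = 1 (lagging, φ = 0.3°)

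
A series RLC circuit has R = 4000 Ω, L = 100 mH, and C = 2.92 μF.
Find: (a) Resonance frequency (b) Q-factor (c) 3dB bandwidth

Step 1 — Resonance: ω₀ = 1/√(LC) = 1/√(0.1·2.92e-06) = 1851 rad/s.
Step 2 — f₀ = ω₀/(2π) = 294.5 Hz.
Step 3 — Series Q: Q = ω₀L/R = 1851·0.1/4000 = 0.04626.
Step 4 — Bandwidth: Δω = ω₀/Q = 4e+04 rad/s; BW = Δω/(2π) = 6366 Hz.

(a) f₀ = 294.5 Hz  (b) Q = 0.04626  (c) BW = 6366 Hz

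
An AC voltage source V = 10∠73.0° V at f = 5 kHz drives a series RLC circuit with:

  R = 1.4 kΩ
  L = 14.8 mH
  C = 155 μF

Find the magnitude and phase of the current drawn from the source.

Step 1 — Angular frequency: ω = 2π·f = 2π·5000 = 3.142e+04 rad/s.
Step 2 — Component impedances:
  R: Z = R = 1400 Ω
  L: Z = jωL = j·3.142e+04·0.0148 = 0 + j465 Ω
  C: Z = 1/(jωC) = -j/(ω·C) = 0 - j0.2054 Ω
Step 3 — Series combination: Z_total = R + L + C = 1400 + j464.8 Ω = 1475∠18.4° Ω.
Step 4 — Source phasor: V = 10∠73.0° V = 2.924 + j9.563 V.
Step 5 — Ohm's law: I = V / Z_total = (2.924 + j9.563) / (1400 + j464.8) = 0.003924 + j0.005528 A.
Step 6 — Convert to polar: |I| = 0.006779 A, ∠I = 54.6°.

I = 0.006779∠54.6° A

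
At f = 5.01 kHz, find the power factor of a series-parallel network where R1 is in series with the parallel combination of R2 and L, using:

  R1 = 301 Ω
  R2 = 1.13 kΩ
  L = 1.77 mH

Step 1 — Angular frequency: ω = 2π·f = 2π·5010 = 3.148e+04 rad/s.
Step 2 — Component impedances:
  R1: Z = R = 301 Ω
  R2: Z = R = 1130 Ω
  L: Z = jωL = j·3.148e+04·0.00177 = 0 + j55.72 Ω
Step 3 — Parallel branch: R2 || L = 1/(1/R2 + 1/L) = 2.741 + j55.58 Ω.
Step 4 — Series with R1: Z_total = R1 + (R2 || L) = 303.7 + j55.58 Ω = 308.8∠10.4° Ω.
Step 5 — Power factor: PF = cos(φ) = Re(Z)/|Z| = 303.74/308.78 = 0.9837.
Step 6 — Type: Im(Z) = 55.58 ⇒ lagging (phase φ = 10.4°).

PF = 0.9837 (lagging, φ = 10.4°)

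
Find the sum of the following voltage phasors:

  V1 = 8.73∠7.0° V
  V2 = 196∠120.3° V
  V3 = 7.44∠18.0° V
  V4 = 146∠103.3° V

Step 1 — Convert each phasor to rectangular form:
  V1 = 8.73·(cos(7.0°) + j·sin(7.0°)) = 8.665 + j1.064 V
  V2 = 196·(cos(120.3°) + j·sin(120.3°)) = -98.89 + j169.2 V
  V3 = 7.44·(cos(18.0°) + j·sin(18.0°)) = 7.076 + j2.299 V
  V4 = 146·(cos(103.3°) + j·sin(103.3°)) = -33.59 + j142.1 V
Step 2 — Sum components: V_total = -116.7 + j314.7 V.
Step 3 — Convert to polar: |V_total| = 335.6 V, ∠V_total = 110.4°.

V_total = 335.6∠110.4° V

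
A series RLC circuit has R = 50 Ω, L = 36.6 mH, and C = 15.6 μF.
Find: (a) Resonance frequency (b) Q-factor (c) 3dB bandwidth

Step 1 — Resonance: ω₀ = 1/√(LC) = 1/√(0.0366·1.56e-05) = 1323 rad/s.
Step 2 — f₀ = ω₀/(2π) = 210.6 Hz.
Step 3 — Series Q: Q = ω₀L/R = 1323·0.0366/50 = 0.9687.
Step 4 — Bandwidth: Δω = ω₀/Q = 1366 rad/s; BW = Δω/(2π) = 217.4 Hz.

(a) f₀ = 210.6 Hz  (b) Q = 0.9687  (c) BW = 217.4 Hz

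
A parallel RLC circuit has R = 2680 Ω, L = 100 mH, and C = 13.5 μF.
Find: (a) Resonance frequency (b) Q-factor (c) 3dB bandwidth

Step 1 — Resonance: ω₀ = 1/√(LC) = 1/√(0.1·1.35e-05) = 860.7 rad/s.
Step 2 — f₀ = ω₀/(2π) = 137 Hz.
Step 3 — Parallel Q: Q = R/(ω₀L) = 2680/(860.7·0.1) = 31.14.
Step 4 — Bandwidth: Δω = ω₀/Q = 27.64 rad/s; BW = Δω/(2π) = 4.399 Hz.

(a) f₀ = 137 Hz  (b) Q = 31.14  (c) BW = 4.399 Hz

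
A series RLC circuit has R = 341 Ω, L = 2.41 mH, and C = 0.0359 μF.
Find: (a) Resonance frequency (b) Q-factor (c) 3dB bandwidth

Step 1 — Resonance: ω₀ = 1/√(LC) = 1/√(0.00241·3.59e-08) = 1.075e+05 rad/s.
Step 2 — f₀ = ω₀/(2π) = 1.711e+04 Hz.
Step 3 — Series Q: Q = ω₀L/R = 1.075e+05·0.00241/341 = 0.7598.
Step 4 — Bandwidth: Δω = ω₀/Q = 1.415e+05 rad/s; BW = Δω/(2π) = 2.252e+04 Hz.

(a) f₀ = 1.711e+04 Hz  (b) Q = 0.7598  (c) BW = 2.252e+04 Hz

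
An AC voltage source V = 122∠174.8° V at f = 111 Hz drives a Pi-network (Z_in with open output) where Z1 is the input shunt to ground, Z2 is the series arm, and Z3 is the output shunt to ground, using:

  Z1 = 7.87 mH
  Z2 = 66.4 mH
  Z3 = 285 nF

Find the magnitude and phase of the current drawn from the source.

Step 1 — Angular frequency: ω = 2π·f = 2π·111 = 697.4 rad/s.
Step 2 — Component impedances:
  Z1: Z = jωL = j·697.4·0.00787 = 0 + j5.489 Ω
  Z2: Z = jωL = j·697.4·0.0664 = 0 + j46.31 Ω
  Z3: Z = 1/(jωC) = -j/(ω·C) = 0 - j5031 Ω
Step 3 — With open output, the series arm Z2 and the output shunt Z3 appear in series to ground: Z2 + Z3 = 0 - j4985 Ω.
Step 4 — Parallel with input shunt Z1: Z_in = Z1 || (Z2 + Z3) = 0 + j5.495 Ω = 5.495∠90.0° Ω.
Step 5 — Source phasor: V = 122∠174.8° V = -121.5 + j11.06 V.
Step 6 — Ohm's law: I = V / Z_total = (-121.5 + j11.06) / (0 + j5.495) = 2.012 + j22.11 A.
Step 7 — Convert to polar: |I| = 22.2 A, ∠I = 84.8°.

I = 22.2∠84.8° A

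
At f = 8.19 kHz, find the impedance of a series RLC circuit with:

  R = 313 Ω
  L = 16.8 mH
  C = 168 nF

Step 1 — Angular frequency: ω = 2π·f = 2π·8190 = 5.146e+04 rad/s.
Step 2 — Component impedances:
  R: Z = R = 313 Ω
  L: Z = jωL = j·5.146e+04·0.0168 = 0 + j864.5 Ω
  C: Z = 1/(jωC) = -j/(ω·C) = 0 - j115.7 Ω
Step 3 — Series combination: Z_total = R + L + C = 313 + j748.8 Ω = 811.6∠67.3° Ω.

Z = 313 + j748.8 Ω = 811.6∠67.3° Ω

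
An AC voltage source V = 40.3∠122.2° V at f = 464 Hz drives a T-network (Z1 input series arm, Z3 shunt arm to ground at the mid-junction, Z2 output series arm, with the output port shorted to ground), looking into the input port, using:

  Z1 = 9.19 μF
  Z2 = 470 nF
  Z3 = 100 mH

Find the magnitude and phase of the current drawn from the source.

Step 1 — Angular frequency: ω = 2π·f = 2π·464 = 2915 rad/s.
Step 2 — Component impedances:
  Z1: Z = 1/(jωC) = -j/(ω·C) = 0 - j37.32 Ω
  Z2: Z = 1/(jωC) = -j/(ω·C) = 0 - j729.8 Ω
  Z3: Z = jωL = j·2915·0.1 = 0 + j291.5 Ω
Step 3 — With the output port shorted to ground, the output series arm Z2 runs from the junction to ground; the shunt arm Z3 also runs from the junction to ground. They appear in parallel: Z3 || Z2 = 0 + j485.5 Ω.
Step 4 — Series with input arm Z1: Z_in = Z1 + (Z3 || Z2) = 0 + j448.2 Ω = 448.2∠90.0° Ω.
Step 5 — Source phasor: V = 40.3∠122.2° V = -21.47 + j34.1 V.
Step 6 — Ohm's law: I = V / Z_total = (-21.47 + j34.1) / (0 + j448.2) = 0.07609 + j0.04792 A.
Step 7 — Convert to polar: |I| = 0.08992 A, ∠I = 32.2°.

I = 0.08992∠32.2° A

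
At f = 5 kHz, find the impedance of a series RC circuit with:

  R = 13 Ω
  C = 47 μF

Step 1 — Angular frequency: ω = 2π·f = 2π·5000 = 3.142e+04 rad/s.
Step 2 — Component impedances:
  R: Z = R = 13 Ω
  C: Z = 1/(jωC) = -j/(ω·C) = 0 - j0.6773 Ω
Step 3 — Series combination: Z_total = R + C = 13 - j0.6773 Ω = 13.02∠-3.0° Ω.

Z = 13 - j0.6773 Ω = 13.02∠-3.0° Ω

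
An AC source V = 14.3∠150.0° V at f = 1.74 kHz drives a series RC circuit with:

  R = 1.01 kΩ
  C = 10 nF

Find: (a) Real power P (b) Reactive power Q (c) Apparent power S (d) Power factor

Step 1 — Angular frequency: ω = 2π·f = 2π·1740 = 1.093e+04 rad/s.
Step 2 — Component impedances:
  R: Z = R = 1010 Ω
  C: Z = 1/(jωC) = -j/(ω·C) = 0 - j9147 Ω
Step 3 — Series combination: Z_total = R + C = 1010 - j9147 Ω = 9202∠-83.7° Ω.
Step 4 — Source phasor: V = 14.3∠150.0° V = -12.38 + j7.15 V.
Step 5 — Current: I = V / Z = -0.00092 - j0.001252 A = 0.001554∠-126.3° A.
Step 6 — Complex power: S = V·I* = 0.002439 - j0.02209 VA.
Step 7 — Real power: P = Re(S) = 0.002439 W.
Step 8 — Reactive power: Q = Im(S) = -0.02209 VAR.
Step 9 — Apparent power: |S| = 0.02222 VA.
Step 10 — Power factor: PF = P/|S| = 0.1098 (leading).

(a) P = 0.002439 W  (b) Q = -0.02209 VAR  (c) S = 0.02222 VA  (d) PF = 0.1098 (leading)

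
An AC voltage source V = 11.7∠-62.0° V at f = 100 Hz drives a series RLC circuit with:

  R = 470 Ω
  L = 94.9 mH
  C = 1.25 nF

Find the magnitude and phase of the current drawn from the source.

Step 1 — Angular frequency: ω = 2π·f = 2π·100 = 628.3 rad/s.
Step 2 — Component impedances:
  R: Z = R = 470 Ω
  L: Z = jωL = j·628.3·0.0949 = 0 + j59.63 Ω
  C: Z = 1/(jωC) = -j/(ω·C) = 0 - j1.273e+06 Ω
Step 3 — Series combination: Z_total = R + L + C = 470 - j1.273e+06 Ω = 1.273e+06∠-90.0° Ω.
Step 4 — Source phasor: V = 11.7∠-62.0° V = 5.493 - j10.33 V.
Step 5 — Ohm's law: I = V / Z_total = (5.493 - j10.33) / (470 - j1.273e+06) = 8.116e-06 + j4.311e-06 A.
Step 6 — Convert to polar: |I| = 9.19e-06 A, ∠I = 28.0°.

I = 9.19e-06∠28.0° A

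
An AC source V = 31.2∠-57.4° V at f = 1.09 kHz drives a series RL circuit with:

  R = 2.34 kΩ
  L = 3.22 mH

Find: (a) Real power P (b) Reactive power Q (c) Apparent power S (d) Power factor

Step 1 — Angular frequency: ω = 2π·f = 2π·1090 = 6849 rad/s.
Step 2 — Component impedances:
  R: Z = R = 2340 Ω
  L: Z = jωL = j·6849·0.00322 = 0 + j22.05 Ω
Step 3 — Series combination: Z_total = R + L = 2340 + j22.05 Ω = 2340∠0.5° Ω.
Step 4 — Source phasor: V = 31.2∠-57.4° V = 16.81 - j26.28 V.
Step 5 — Current: I = V / Z = 0.007077 - j0.0113 A = 0.01333∠-57.9° A.
Step 6 — Complex power: S = V·I* = 0.416 + j0.00392 VA.
Step 7 — Real power: P = Re(S) = 0.416 W.
Step 8 — Reactive power: Q = Im(S) = 0.00392 VAR.
Step 9 — Apparent power: |S| = 0.416 VA.
Step 10 — Power factor: PF = P/|S| = 1 (lagging).

(a) P = 0.416 W  (b) Q = 0.00392 VAR  (c) S = 0.416 VA  (d) PF = 1 (lagging)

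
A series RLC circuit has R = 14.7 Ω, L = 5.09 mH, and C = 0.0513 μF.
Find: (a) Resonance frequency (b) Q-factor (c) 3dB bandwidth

Step 1 — Resonance: ω₀ = 1/√(LC) = 1/√(0.00509·5.13e-08) = 6.188e+04 rad/s.
Step 2 — f₀ = ω₀/(2π) = 9849 Hz.
Step 3 — Series Q: Q = ω₀L/R = 6.188e+04·0.00509/14.7 = 21.43.
Step 4 — Bandwidth: Δω = ω₀/Q = 2888 rad/s; BW = Δω/(2π) = 459.6 Hz.

(a) f₀ = 9849 Hz  (b) Q = 21.43  (c) BW = 459.6 Hz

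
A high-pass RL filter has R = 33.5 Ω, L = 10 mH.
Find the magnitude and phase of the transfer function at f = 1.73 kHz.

Step 1 — Angular frequency: ω = 2π·1730 = 1.087e+04 rad/s.
Step 2 — Transfer function: H(jω) = jωL/(R + jωL).
Step 3 — Numerator jωL = j·108.7; denominator R + jωL = 33.5 + j108.7.
Step 4 — H = 0.9133 + j0.2815.
Step 5 — Magnitude: |H| = 0.9556 (-0.4 dB); phase: φ = 17.1°.

|H| = 0.9556 (-0.4 dB), φ = 17.1°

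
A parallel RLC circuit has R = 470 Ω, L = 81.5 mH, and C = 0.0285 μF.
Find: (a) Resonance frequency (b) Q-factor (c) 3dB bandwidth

Step 1 — Resonance: ω₀ = 1/√(LC) = 1/√(0.0815·2.85e-08) = 2.075e+04 rad/s.
Step 2 — f₀ = ω₀/(2π) = 3302 Hz.
Step 3 — Parallel Q: Q = R/(ω₀L) = 470/(2.075e+04·0.0815) = 0.2779.
Step 4 — Bandwidth: Δω = ω₀/Q = 7.465e+04 rad/s; BW = Δω/(2π) = 1.188e+04 Hz.

(a) f₀ = 3302 Hz  (b) Q = 0.2779  (c) BW = 1.188e+04 Hz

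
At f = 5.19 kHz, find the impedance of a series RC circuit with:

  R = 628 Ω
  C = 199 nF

Step 1 — Angular frequency: ω = 2π·f = 2π·5190 = 3.261e+04 rad/s.
Step 2 — Component impedances:
  R: Z = R = 628 Ω
  C: Z = 1/(jωC) = -j/(ω·C) = 0 - j154.1 Ω
Step 3 — Series combination: Z_total = R + C = 628 - j154.1 Ω = 646.6∠-13.8° Ω.

Z = 628 - j154.1 Ω = 646.6∠-13.8° Ω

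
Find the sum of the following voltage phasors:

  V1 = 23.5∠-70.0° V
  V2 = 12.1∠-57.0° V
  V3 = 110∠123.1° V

Step 1 — Convert each phasor to rectangular form:
  V1 = 23.5·(cos(-70.0°) + j·sin(-70.0°)) = 8.037 - j22.08 V
  V2 = 12.1·(cos(-57.0°) + j·sin(-57.0°)) = 6.59 - j10.15 V
  V3 = 110·(cos(123.1°) + j·sin(123.1°)) = -60.07 + j92.15 V
Step 2 — Sum components: V_total = -45.44 + j59.92 V.
Step 3 — Convert to polar: |V_total| = 75.2 V, ∠V_total = 127.2°.

V_total = 75.2∠127.2° V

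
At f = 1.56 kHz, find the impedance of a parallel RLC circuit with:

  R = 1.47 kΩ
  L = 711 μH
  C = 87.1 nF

Step 1 — Angular frequency: ω = 2π·f = 2π·1560 = 9802 rad/s.
Step 2 — Component impedances:
  R: Z = R = 1470 Ω
  L: Z = jωL = j·9802·0.000711 = 0 + j6.969 Ω
  C: Z = 1/(jωC) = -j/(ω·C) = 0 - j1171 Ω
Step 3 — Parallel combination: 1/Z_total = 1/R + 1/L + 1/C; Z_total = 0.03344 + j7.011 Ω = 7.011∠89.7° Ω.

Z = 0.03344 + j7.011 Ω = 7.011∠89.7° Ω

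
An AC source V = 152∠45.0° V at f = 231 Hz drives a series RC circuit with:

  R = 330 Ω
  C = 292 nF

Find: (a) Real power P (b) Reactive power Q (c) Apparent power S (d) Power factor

Step 1 — Angular frequency: ω = 2π·f = 2π·231 = 1451 rad/s.
Step 2 — Component impedances:
  R: Z = R = 330 Ω
  C: Z = 1/(jωC) = -j/(ω·C) = 0 - j2360 Ω
Step 3 — Series combination: Z_total = R + C = 330 - j2360 Ω = 2382∠-82.0° Ω.
Step 4 — Source phasor: V = 152∠45.0° V = 107.5 + j107.5 V.
Step 5 — Current: I = V / Z = -0.03843 + j0.05093 A = 0.0638∠127.0° A.
Step 6 — Complex power: S = V·I* = 1.343 - j9.604 VA.
Step 7 — Real power: P = Re(S) = 1.343 W.
Step 8 — Reactive power: Q = Im(S) = -9.604 VAR.
Step 9 — Apparent power: |S| = 9.697 VA.
Step 10 — Power factor: PF = P/|S| = 0.1385 (leading).

(a) P = 1.343 W  (b) Q = -9.604 VAR  (c) S = 9.697 VA  (d) PF = 0.1385 (leading)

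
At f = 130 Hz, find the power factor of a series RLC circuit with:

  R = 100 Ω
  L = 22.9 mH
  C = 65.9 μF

Step 1 — Angular frequency: ω = 2π·f = 2π·130 = 816.8 rad/s.
Step 2 — Component impedances:
  R: Z = R = 100 Ω
  L: Z = jωL = j·816.8·0.0229 = 0 + j18.71 Ω
  C: Z = 1/(jωC) = -j/(ω·C) = 0 - j18.58 Ω
Step 3 — Series combination: Z_total = R + L + C = 100 + j0.1274 Ω = 100∠0.1° Ω.
Step 4 — Power factor: PF = cos(φ) = Re(Z)/|Z| = 100/100 = 1.
Step 5 — Type: Im(Z) = 0.1274 ⇒ lagging (phase φ = 0.1°).

PF = 1 (lagging, φ = 0.1°)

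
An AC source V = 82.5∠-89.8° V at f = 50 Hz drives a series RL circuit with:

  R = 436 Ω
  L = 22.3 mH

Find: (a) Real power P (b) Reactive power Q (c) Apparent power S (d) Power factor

Step 1 — Angular frequency: ω = 2π·f = 2π·50 = 314.2 rad/s.
Step 2 — Component impedances:
  R: Z = R = 436 Ω
  L: Z = jωL = j·314.2·0.0223 = 0 + j7.006 Ω
Step 3 — Series combination: Z_total = R + L = 436 + j7.006 Ω = 436.1∠0.9° Ω.
Step 4 — Source phasor: V = 82.5∠-89.8° V = 0.288 - j82.5 V.
Step 5 — Current: I = V / Z = -0.002379 - j0.1892 A = 0.1892∠-90.7° A.
Step 6 — Complex power: S = V·I* = 15.61 + j0.2508 VA.
Step 7 — Real power: P = Re(S) = 15.61 W.
Step 8 — Reactive power: Q = Im(S) = 0.2508 VAR.
Step 9 — Apparent power: |S| = 15.61 VA.
Step 10 — Power factor: PF = P/|S| = 0.9999 (lagging).

(a) P = 15.61 W  (b) Q = 0.2508 VAR  (c) S = 15.61 VA  (d) PF = 0.9999 (lagging)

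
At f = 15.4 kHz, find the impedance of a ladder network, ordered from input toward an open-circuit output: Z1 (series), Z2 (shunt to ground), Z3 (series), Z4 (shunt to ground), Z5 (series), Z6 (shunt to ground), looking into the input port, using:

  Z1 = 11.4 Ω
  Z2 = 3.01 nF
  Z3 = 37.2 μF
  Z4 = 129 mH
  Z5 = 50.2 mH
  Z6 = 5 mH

Step 1 — Angular frequency: ω = 2π·f = 2π·1.54e+04 = 9.676e+04 rad/s.
Step 2 — Component impedances:
  Z1: Z = R = 11.4 Ω
  Z2: Z = 1/(jωC) = -j/(ω·C) = 0 - j3433 Ω
  Z3: Z = 1/(jωC) = -j/(ω·C) = 0 - j0.2778 Ω
  Z4: Z = jωL = j·9.676e+04·0.129 = 0 + j1.248e+04 Ω
  Z5: Z = jωL = j·9.676e+04·0.0502 = 0 + j4857 Ω
  Z6: Z = jωL = j·9.676e+04·0.005 = 0 + j483.8 Ω
Step 3 — Ladder network (open output): work backward from the far end, alternating series and parallel combinations. Z_in = 11.4 - j4.185e+04 Ω = 4.185e+04∠-90.0° Ω.

Z = 11.4 - j4.185e+04 Ω = 4.185e+04∠-90.0° Ω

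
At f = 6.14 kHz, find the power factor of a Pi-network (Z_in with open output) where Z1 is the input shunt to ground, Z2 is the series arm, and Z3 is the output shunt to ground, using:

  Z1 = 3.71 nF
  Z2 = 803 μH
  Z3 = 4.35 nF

Step 1 — Angular frequency: ω = 2π·f = 2π·6140 = 3.858e+04 rad/s.
Step 2 — Component impedances:
  Z1: Z = 1/(jωC) = -j/(ω·C) = 0 - j6987 Ω
  Z2: Z = jωL = j·3.858e+04·0.000803 = 0 + j30.98 Ω
  Z3: Z = 1/(jωC) = -j/(ω·C) = 0 - j5959 Ω
Step 3 — With open output, the series arm Z2 and the output shunt Z3 appear in series to ground: Z2 + Z3 = 0 - j5928 Ω.
Step 4 — Parallel with input shunt Z1: Z_in = Z1 || (Z2 + Z3) = 0 - j3207 Ω = 3207∠-90.0° Ω.
Step 5 — Power factor: PF = cos(φ) = Re(Z)/|Z| = 0/3207 = 0.
Step 6 — Type: Im(Z) = -3207 ⇒ leading (phase φ = -90.0°).

PF = 0 (leading, φ = -90.0°)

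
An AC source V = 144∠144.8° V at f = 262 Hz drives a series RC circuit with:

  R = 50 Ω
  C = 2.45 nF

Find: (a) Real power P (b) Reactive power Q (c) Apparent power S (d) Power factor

Step 1 — Angular frequency: ω = 2π·f = 2π·262 = 1646 rad/s.
Step 2 — Component impedances:
  R: Z = R = 50 Ω
  C: Z = 1/(jωC) = -j/(ω·C) = 0 - j2.479e+05 Ω
Step 3 — Series combination: Z_total = R + C = 50 - j2.479e+05 Ω = 2.479e+05∠-90.0° Ω.
Step 4 — Source phasor: V = 144∠144.8° V = -117.7 + j83.01 V.
Step 5 — Current: I = V / Z = -0.0003349 - j0.0004745 A = 0.0005808∠-125.2° A.
Step 6 — Complex power: S = V·I* = 1.687e-05 - j0.08363 VA.
Step 7 — Real power: P = Re(S) = 1.687e-05 W.
Step 8 — Reactive power: Q = Im(S) = -0.08363 VAR.
Step 9 — Apparent power: |S| = 0.08363 VA.
Step 10 — Power factor: PF = P/|S| = 0.0002017 (leading).

(a) P = 1.687e-05 W  (b) Q = -0.08363 VAR  (c) S = 0.08363 VA  (d) PF = 0.0002017 (leading)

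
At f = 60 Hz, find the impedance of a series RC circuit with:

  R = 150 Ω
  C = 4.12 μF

Step 1 — Angular frequency: ω = 2π·f = 2π·60 = 377 rad/s.
Step 2 — Component impedances:
  R: Z = R = 150 Ω
  C: Z = 1/(jωC) = -j/(ω·C) = 0 - j643.8 Ω
Step 3 — Series combination: Z_total = R + C = 150 - j643.8 Ω = 661.1∠-76.9° Ω.

Z = 150 - j643.8 Ω = 661.1∠-76.9° Ω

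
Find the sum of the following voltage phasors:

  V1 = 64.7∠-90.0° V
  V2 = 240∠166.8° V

Step 1 — Convert each phasor to rectangular form:
  V1 = 64.7·(cos(-90.0°) + j·sin(-90.0°)) = 0 - j64.7 V
  V2 = 240·(cos(166.8°) + j·sin(166.8°)) = -233.7 + j54.8 V
Step 2 — Sum components: V_total = -233.7 - j9.896 V.
Step 3 — Convert to polar: |V_total| = 233.9 V, ∠V_total = -177.6°.

V_total = 233.9∠-177.6° V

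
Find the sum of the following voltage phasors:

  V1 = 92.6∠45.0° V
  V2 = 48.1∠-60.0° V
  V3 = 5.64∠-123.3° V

Step 1 — Convert each phasor to rectangular form:
  V1 = 92.6·(cos(45.0°) + j·sin(45.0°)) = 65.48 + j65.48 V
  V2 = 48.1·(cos(-60.0°) + j·sin(-60.0°)) = 24.05 - j41.66 V
  V3 = 5.64·(cos(-123.3°) + j·sin(-123.3°)) = -3.096 - j4.714 V
Step 2 — Sum components: V_total = 86.43 + j19.11 V.
Step 3 — Convert to polar: |V_total| = 88.52 V, ∠V_total = 12.5°.

V_total = 88.52∠12.5° V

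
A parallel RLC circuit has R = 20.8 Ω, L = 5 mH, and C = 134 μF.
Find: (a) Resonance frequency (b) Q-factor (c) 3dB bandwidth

Step 1 — Resonance: ω₀ = 1/√(LC) = 1/√(0.005·0.000134) = 1222 rad/s.
Step 2 — f₀ = ω₀/(2π) = 194.4 Hz.
Step 3 — Parallel Q: Q = R/(ω₀L) = 20.8/(1222·0.005) = 3.405.
Step 4 — Bandwidth: Δω = ω₀/Q = 358.8 rad/s; BW = Δω/(2π) = 57.1 Hz.

(a) f₀ = 194.4 Hz  (b) Q = 3.405  (c) BW = 57.1 Hz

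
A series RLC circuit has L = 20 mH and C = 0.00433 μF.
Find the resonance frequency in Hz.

Step 1 — Resonance condition Im(Z)=0 gives ω₀ = 1/√(LC).
Step 2 — ω₀ = 1/√(0.02·4.33e-09) = 1.075e+05 rad/s.
Step 3 — f₀ = ω₀/(2π) = 1.71e+04 Hz.

f₀ = 1.71e+04 Hz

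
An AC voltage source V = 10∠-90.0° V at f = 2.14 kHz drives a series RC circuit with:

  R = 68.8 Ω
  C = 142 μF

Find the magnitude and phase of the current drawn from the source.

Step 1 — Angular frequency: ω = 2π·f = 2π·2140 = 1.345e+04 rad/s.
Step 2 — Component impedances:
  R: Z = R = 68.8 Ω
  C: Z = 1/(jωC) = -j/(ω·C) = 0 - j0.5237 Ω
Step 3 — Series combination: Z_total = R + C = 68.8 - j0.5237 Ω = 68.8∠-0.4° Ω.
Step 4 — Source phasor: V = 10∠-90.0° V = 0 - j10 V.
Step 5 — Ohm's law: I = V / Z_total = (0 - j10) / (68.8 - j0.5237) = 0.001106 - j0.1453 A.
Step 6 — Convert to polar: |I| = 0.1453 A, ∠I = -89.6°.

I = 0.1453∠-89.6° A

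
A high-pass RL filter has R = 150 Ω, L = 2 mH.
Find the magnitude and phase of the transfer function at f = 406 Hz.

Step 1 — Angular frequency: ω = 2π·406 = 2551 rad/s.
Step 2 — Transfer function: H(jω) = jωL/(R + jωL).
Step 3 — Numerator jωL = j·5.102; denominator R + jωL = 150 + j5.102.
Step 4 — H = 0.001156 + j0.03397.
Step 5 — Magnitude: |H| = 0.03399 (-29.4 dB); phase: φ = 88.1°.

|H| = 0.03399 (-29.4 dB), φ = 88.1°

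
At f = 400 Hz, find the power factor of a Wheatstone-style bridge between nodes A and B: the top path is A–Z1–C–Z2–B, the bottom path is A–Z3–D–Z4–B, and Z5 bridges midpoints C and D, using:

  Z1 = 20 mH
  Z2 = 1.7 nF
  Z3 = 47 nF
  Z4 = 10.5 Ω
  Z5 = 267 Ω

Step 1 — Angular frequency: ω = 2π·f = 2π·400 = 2513 rad/s.
Step 2 — Component impedances:
  Z1: Z = jωL = j·2513·0.02 = 0 + j50.27 Ω
  Z2: Z = 1/(jωC) = -j/(ω·C) = 0 - j2.341e+05 Ω
  Z3: Z = 1/(jωC) = -j/(ω·C) = 0 - j8466 Ω
  Z4: Z = R = 10.5 Ω
  Z5: Z = R = 267 Ω
Step 3 — Bridge requires nodal analysis (the Z5 bridge couples midpoints C and D, so the two paths cannot be reduced to a simple series/parallel combination). Setting node B to ground and injecting 1 A at node A, the 3-node admittance system at A, C, D solves to V_A = Z_AB = 280.4 + j41.67 Ω = 283.5∠8.5° Ω.
Step 4 — Power factor: PF = cos(φ) = Re(Z)/|Z| = 280.4/283.5 = 0.9891.
Step 5 — Type: Im(Z) = 41.67 ⇒ lagging (phase φ = 8.5°).

PF = 0.9891 (lagging, φ = 8.5°)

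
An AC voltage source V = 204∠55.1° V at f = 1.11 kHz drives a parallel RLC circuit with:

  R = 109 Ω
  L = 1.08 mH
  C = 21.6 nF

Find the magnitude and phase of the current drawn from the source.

Step 1 — Angular frequency: ω = 2π·f = 2π·1110 = 6974 rad/s.
Step 2 — Component impedances:
  R: Z = R = 109 Ω
  L: Z = jωL = j·6974·0.00108 = 0 + j7.532 Ω
  C: Z = 1/(jωC) = -j/(ω·C) = 0 - j6638 Ω
Step 3 — Parallel combination: 1/Z_total = 1/R + 1/L + 1/C; Z_total = 0.5192 + j7.505 Ω = 7.523∠86.0° Ω.
Step 4 — Source phasor: V = 204∠55.1° V = 116.7 + j167.3 V.
Step 5 — Ohm's law: I = V / Z_total = (116.7 + j167.3) / (0.5192 + j7.505) = 23.26 - j13.94 A.
Step 6 — Convert to polar: |I| = 27.12 A, ∠I = -30.9°.

I = 27.12∠-30.9° A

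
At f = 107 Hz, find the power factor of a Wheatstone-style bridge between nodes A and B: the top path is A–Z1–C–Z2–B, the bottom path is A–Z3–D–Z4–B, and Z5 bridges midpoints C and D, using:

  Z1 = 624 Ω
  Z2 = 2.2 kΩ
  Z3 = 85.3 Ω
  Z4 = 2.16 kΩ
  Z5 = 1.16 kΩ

Step 1 — Angular frequency: ω = 2π·f = 2π·107 = 672.3 rad/s.
Step 2 — Component impedances:
  Z1: Z = R = 624 Ω
  Z2: Z = R = 2200 Ω
  Z3: Z = R = 85.3 Ω
  Z4: Z = R = 2160 Ω
  Z5: Z = R = 1160 Ω
Step 3 — Bridge requires nodal analysis (the Z5 bridge couples midpoints C and D, so the two paths cannot be reduced to a simple series/parallel combination). Setting node B to ground and injecting 1 A at node A, the 3-node admittance system at A, C, D solves to V_A = Z_AB = 1221 Ω = 1221∠0.0° Ω.
Step 4 — Power factor: PF = cos(φ) = Re(Z)/|Z| = 1221/1221 = 1.
Step 5 — Type: Im(Z) = 0 ⇒ unity (phase φ = 0.0°).

PF = 1 (unity, φ = 0.0°)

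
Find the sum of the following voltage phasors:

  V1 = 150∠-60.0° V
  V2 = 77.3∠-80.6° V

Step 1 — Convert each phasor to rectangular form:
  V1 = 150·(cos(-60.0°) + j·sin(-60.0°)) = 75 - j129.9 V
  V2 = 77.3·(cos(-80.6°) + j·sin(-80.6°)) = 12.63 - j76.26 V
Step 2 — Sum components: V_total = 87.63 - j206.2 V.
Step 3 — Convert to polar: |V_total| = 224 V, ∠V_total = -67.0°.

V_total = 224∠-67.0° V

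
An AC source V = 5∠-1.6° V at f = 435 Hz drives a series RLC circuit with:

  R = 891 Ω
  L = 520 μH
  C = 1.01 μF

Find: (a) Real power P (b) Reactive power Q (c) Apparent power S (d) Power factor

Step 1 — Angular frequency: ω = 2π·f = 2π·435 = 2733 rad/s.
Step 2 — Component impedances:
  R: Z = R = 891 Ω
  L: Z = jωL = j·2733·0.00052 = 0 + j1.421 Ω
  C: Z = 1/(jωC) = -j/(ω·C) = 0 - j362.3 Ω
Step 3 — Series combination: Z_total = R + L + C = 891 - j360.8 Ω = 961.3∠-22.0° Ω.
Step 4 — Source phasor: V = 5∠-1.6° V = 4.998 - j0.1396 V.
Step 5 — Current: I = V / Z = 0.004874 + j0.001817 A = 0.005201∠20.4° A.
Step 6 — Complex power: S = V·I* = 0.02411 - j0.009762 VA.
Step 7 — Real power: P = Re(S) = 0.02411 W.
Step 8 — Reactive power: Q = Im(S) = -0.009762 VAR.
Step 9 — Apparent power: |S| = 0.02601 VA.
Step 10 — Power factor: PF = P/|S| = 0.9269 (leading).

(a) P = 0.02411 W  (b) Q = -0.009762 VAR  (c) S = 0.02601 VA  (d) PF = 0.9269 (leading)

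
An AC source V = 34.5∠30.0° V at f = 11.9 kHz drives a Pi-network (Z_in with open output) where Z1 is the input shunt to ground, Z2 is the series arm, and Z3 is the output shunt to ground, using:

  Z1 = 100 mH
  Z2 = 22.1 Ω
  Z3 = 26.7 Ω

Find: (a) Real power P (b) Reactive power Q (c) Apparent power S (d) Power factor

Step 1 — Angular frequency: ω = 2π·f = 2π·1.19e+04 = 7.477e+04 rad/s.
Step 2 — Component impedances:
  Z1: Z = jωL = j·7.477e+04·0.1 = 0 + j7477 Ω
  Z2: Z = R = 22.1 Ω
  Z3: Z = R = 26.7 Ω
Step 3 — With open output, the series arm Z2 and the output shunt Z3 appear in series to ground: Z2 + Z3 = 48.8 Ω.
Step 4 — Parallel with input shunt Z1: Z_in = Z1 || (Z2 + Z3) = 48.8 + j0.3185 Ω = 48.8∠0.4° Ω.
Step 5 — Source phasor: V = 34.5∠30.0° V = 29.88 + j17.25 V.
Step 6 — Current: I = V / Z = 0.6146 + j0.3495 A = 0.707∠29.6° A.
Step 7 — Complex power: S = V·I* = 24.39 + j0.1592 VA.
Step 8 — Real power: P = Re(S) = 24.39 W.
Step 9 — Reactive power: Q = Im(S) = 0.1592 VAR.
Step 10 — Apparent power: |S| = 24.39 VA.
Step 11 — Power factor: PF = P/|S| = 1 (lagging).

(a) P = 24.39 W  (b) Q = 0.1592 VAR  (c) S = 24.39 VA  (d) PF = 1 (lagging)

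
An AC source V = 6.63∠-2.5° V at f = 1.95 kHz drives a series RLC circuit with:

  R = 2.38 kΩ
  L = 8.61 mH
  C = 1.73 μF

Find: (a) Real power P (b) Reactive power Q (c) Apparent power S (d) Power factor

Step 1 — Angular frequency: ω = 2π·f = 2π·1950 = 1.225e+04 rad/s.
Step 2 — Component impedances:
  R: Z = R = 2380 Ω
  L: Z = jωL = j·1.225e+04·0.00861 = 0 + j105.5 Ω
  C: Z = 1/(jωC) = -j/(ω·C) = 0 - j47.18 Ω
Step 3 — Series combination: Z_total = R + L + C = 2380 + j58.31 Ω = 2381∠1.4° Ω.
Step 4 — Source phasor: V = 6.63∠-2.5° V = 6.624 - j0.2892 V.
Step 5 — Current: I = V / Z = 0.002778 - j0.0001896 A = 0.002785∠-3.9° A.
Step 6 — Complex power: S = V·I* = 0.01846 + j0.0004523 VA.
Step 7 — Real power: P = Re(S) = 0.01846 W.
Step 8 — Reactive power: Q = Im(S) = 0.0004523 VAR.
Step 9 — Apparent power: |S| = 0.01846 VA.
Step 10 — Power factor: PF = P/|S| = 0.9997 (lagging).

(a) P = 0.01846 W  (b) Q = 0.0004523 VAR  (c) S = 0.01846 VA  (d) PF = 0.9997 (lagging)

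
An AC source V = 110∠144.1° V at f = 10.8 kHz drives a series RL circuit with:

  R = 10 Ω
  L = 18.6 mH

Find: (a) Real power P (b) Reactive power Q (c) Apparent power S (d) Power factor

Step 1 — Angular frequency: ω = 2π·f = 2π·1.08e+04 = 6.786e+04 rad/s.
Step 2 — Component impedances:
  R: Z = R = 10 Ω
  L: Z = jωL = j·6.786e+04·0.0186 = 0 + j1262 Ω
Step 3 — Series combination: Z_total = R + L = 10 + j1262 Ω = 1262∠89.5° Ω.
Step 4 — Source phasor: V = 110∠144.1° V = -89.1 + j64.5 V.
Step 5 — Current: I = V / Z = 0.05054 + j0.071 A = 0.08715∠54.6° A.
Step 6 — Complex power: S = V·I* = 0.07595 + j9.586 VA.
Step 7 — Real power: P = Re(S) = 0.07595 W.
Step 8 — Reactive power: Q = Im(S) = 9.586 VAR.
Step 9 — Apparent power: |S| = 9.586 VA.
Step 10 — Power factor: PF = P/|S| = 0.007923 (lagging).

(a) P = 0.07595 W  (b) Q = 9.586 VAR  (c) S = 9.586 VA  (d) PF = 0.007923 (lagging)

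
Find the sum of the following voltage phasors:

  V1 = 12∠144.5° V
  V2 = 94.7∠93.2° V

Step 1 — Convert each phasor to rectangular form:
  V1 = 12·(cos(144.5°) + j·sin(144.5°)) = -9.769 + j6.968 V
  V2 = 94.7·(cos(93.2°) + j·sin(93.2°)) = -5.286 + j94.55 V
Step 2 — Sum components: V_total = -15.06 + j101.5 V.
Step 3 — Convert to polar: |V_total| = 102.6 V, ∠V_total = 98.4°.

V_total = 102.6∠98.4° V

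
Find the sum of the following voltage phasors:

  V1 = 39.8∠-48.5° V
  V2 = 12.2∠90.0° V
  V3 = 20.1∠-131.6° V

Step 1 — Convert each phasor to rectangular form:
  V1 = 39.8·(cos(-48.5°) + j·sin(-48.5°)) = 26.37 - j29.81 V
  V2 = 12.2·(cos(90.0°) + j·sin(90.0°)) = 0 + j12.2 V
  V3 = 20.1·(cos(-131.6°) + j·sin(-131.6°)) = -13.34 - j15.03 V
Step 2 — Sum components: V_total = 13.03 - j32.64 V.
Step 3 — Convert to polar: |V_total| = 35.14 V, ∠V_total = -68.2°.

V_total = 35.14∠-68.2° V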